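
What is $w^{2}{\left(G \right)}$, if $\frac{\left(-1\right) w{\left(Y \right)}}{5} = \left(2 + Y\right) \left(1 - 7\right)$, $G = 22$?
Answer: $518400$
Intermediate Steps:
$w{\left(Y \right)} = 60 + 30 Y$ ($w{\left(Y \right)} = - 5 \left(2 + Y\right) \left(1 - 7\right) = - 5 \left(2 + Y\right) \left(-6\right) = - 5 \left(-12 - 6 Y\right) = 60 + 30 Y$)
$w^{2}{\left(G \right)} = \left(60 + 30 \cdot 22\right)^{2} = \left(60 + 660\right)^{2} = 720^{2} = 518400$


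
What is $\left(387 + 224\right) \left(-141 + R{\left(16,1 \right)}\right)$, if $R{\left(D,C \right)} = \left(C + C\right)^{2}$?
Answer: $-83707$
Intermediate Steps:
$R{\left(D,C \right)} = 4 C^{2}$ ($R{\left(D,C \right)} = \left(2 C\right)^{2} = 4 C^{2}$)
$\left(387 + 224\right) \left(-141 + R{\left(16,1 \right)}\right) = \left(387 + 224\right) \left(-141 + 4 \cdot 1^{2}\right) = 611 \left(-141 + 4 \cdot 1\right) = 611 \left(-141 + 4\right) = 611 \left(-137\right) = -83707$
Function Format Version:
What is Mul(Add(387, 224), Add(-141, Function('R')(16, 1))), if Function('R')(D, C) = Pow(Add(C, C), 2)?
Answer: -83707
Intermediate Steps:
Function('R')(D, C) = Mul(4, Pow(C, 2)) (Function('R')(D, C) = Pow(Mul(2, C), 2) = Mul(4, Pow(C, 2)))
Mul(Add(387, 224), Add(-141, Function('R')(16, 1))) = Mul(Add(387, 224), Add(-141, Mul(4, Pow(1, 2)))) = Mul(611, Add(-141, Mul(4, 1))) = Mul(611, Add(-141, 4)) = Mul(611, -137) = -83707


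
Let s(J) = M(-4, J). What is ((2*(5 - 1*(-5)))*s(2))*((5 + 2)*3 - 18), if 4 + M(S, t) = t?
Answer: -120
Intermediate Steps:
M(S, t) = -4 + t
s(J) = -4 + J
((2*(5 - 1*(-5)))*s(2))*((5 + 2)*3 - 18) = ((2*(5 - 1*(-5)))*(-4 + 2))*((5 + 2)*3 - 18) = ((2*(5 + 5))*(-2))*(7*3 - 18) = ((2*10)*(-2))*(21 - 18) = (20*(-2))*3 = -40*3 = -120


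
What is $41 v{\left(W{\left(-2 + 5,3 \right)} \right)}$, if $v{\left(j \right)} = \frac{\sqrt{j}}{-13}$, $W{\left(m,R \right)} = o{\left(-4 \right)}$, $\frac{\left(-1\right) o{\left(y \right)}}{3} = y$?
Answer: $- \frac{82 \sqrt{3}}{13} \approx -10.925$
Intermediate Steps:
$o{\left(y \right)} = - 3 y$
$W{\left(m,R \right)} = 12$ ($W{\left(m,R \right)} = \left(-3\right) \left(-4\right) = 12$)
$v{\left(j \right)} = - \frac{\sqrt{j}}{13}$
$41 v{\left(W{\left(-2 + 5,3 \right)} \right)} = 41 \left(- \frac{\sqrt{12}}{13}\right) = 41 \left(- \frac{2 \sqrt{3}}{13}\right) = - \frac{82 \sqrt{3}}{13}$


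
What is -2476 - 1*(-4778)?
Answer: 2302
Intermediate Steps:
-2476 - 1*(-4778) = -2476 + 4778 = 2302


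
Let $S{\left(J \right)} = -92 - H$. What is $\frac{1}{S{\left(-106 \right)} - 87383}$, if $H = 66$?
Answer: $- \frac{1}{87541} \approx -1.1423 \cdot 10^{-5}$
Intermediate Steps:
$S{\left(J \right)} = -158$ ($S{\left(J \right)} = -92 - 66 = -158$)
$\frac{1}{S{\left(-106 \right)} - 87383} = \frac{1}{-158 - 87383} = \frac{1}{-87541} = - \frac{1}{87541}$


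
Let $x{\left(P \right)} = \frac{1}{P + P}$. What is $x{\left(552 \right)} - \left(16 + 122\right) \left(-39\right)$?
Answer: $\frac{5941729}{1104} \approx 5382.0$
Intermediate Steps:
$x{\left(P \right)} = \frac{1}{2 P}$
$x{\left(552 \right)} - \left(16 + 122\right) \left(-39\right) = \frac{1}{2 \cdot 552} - \left(16 + 122\right) \left(-39\right) = \frac{1}{2} \cdot \frac{1}{552} - 138 \left(-39\right) = \frac{1}{1104} - -5382 = \frac{1}{1104} + 5382 = \frac{5941729}{1104}$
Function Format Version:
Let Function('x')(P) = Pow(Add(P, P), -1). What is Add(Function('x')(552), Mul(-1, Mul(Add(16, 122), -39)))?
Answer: Rational(5941729, 1104) ≈ 5382.0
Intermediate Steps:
Function('x')(P) = Mul(Rational(1, 2), Pow(P, -1)) (Function('x')(P) = Pow(Mul(2, P), -1) = Mul(Rational(1, 2), Pow(P, -1)))
Add(Function('x')(552), Mul(-1, Mul(Add(16, 122), -39))) = Add(Mul(Rational(1, 2), Pow(552, -1)), Mul(-1, Mul(Add(16, 122), -39))) = Add(Mul(Rational(1, 2), Rational(1, 552)), Mul(-1, Mul(138, -39))) = Add(Rational(1, 1104), Mul(-1, -5382)) = Add(Rational(1, 1104), 5382) = Rational(5941729, 1104)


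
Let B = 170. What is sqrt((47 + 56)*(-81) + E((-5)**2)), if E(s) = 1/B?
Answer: I*sqrt(241112530)/170 ≈ 91.34*I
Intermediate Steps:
E(s) = 1/170
sqrt((47 + 56)*(-81) + E((-5)**2)) = sqrt((47 + 56)*(-81) + 1/170) = sqrt(103*(-81) + 1/170) = sqrt(-8343 + 1/170) = sqrt(-1418309/170) = I*sqrt(241112530)/170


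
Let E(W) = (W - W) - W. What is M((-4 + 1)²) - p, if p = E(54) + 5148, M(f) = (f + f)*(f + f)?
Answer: -4770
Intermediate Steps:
M(f) = 4*f² (M(f) = (2*f)*(2*f) = 4*f²)
E(W) = -W (E(W) = 0 - W = -W)
p = 5094 (p = -1*54 + 5148 = -54 + 5148 = 5094)
M((-4 + 1)²) - p = 4*((-4 + 1)²)² - 1*5094 = 4*((-3)²)² - 5094 = 4*9² - 5094 = 4*81 - 5094 = 324 - 5094 = -4770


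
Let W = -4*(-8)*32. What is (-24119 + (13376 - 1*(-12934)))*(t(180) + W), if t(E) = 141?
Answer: 2552515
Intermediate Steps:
W = 1024 (W = 32*32 = 1024)
(-24119 + (13376 - 1*(-12934)))*(t(180) + W) = (-24119 + (13376 - 1*(-12934)))*(141 + 1024) = (-24119 + (13376 + 12934))*1165 = (-24119 + 26310)*1165 = 2191*1165 = 2552515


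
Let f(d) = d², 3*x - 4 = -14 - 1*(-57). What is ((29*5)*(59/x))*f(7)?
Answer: 1257585/47 ≈ 26757.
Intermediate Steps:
x = 47/3 (x = 4/3 + (-14 - 1*(-57))/3 = 4/3 + (-14 + 57)/3 = 4/3 + (⅓)*43 = 4/3 + 43/3 = 47/3 ≈ 15.667)
((29*5)*(59/x))*f(7) = ((29*5)*(59/(47/3)))*7² = (145*(59*(3/47)))*49 = (145*(177/47))*49 = (25665/47)*49 = 1257585/47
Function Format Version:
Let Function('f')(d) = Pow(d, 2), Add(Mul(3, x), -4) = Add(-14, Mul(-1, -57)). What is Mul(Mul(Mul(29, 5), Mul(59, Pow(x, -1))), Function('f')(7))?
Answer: Rational(1257585, 47) ≈ 26757.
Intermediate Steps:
x = Rational(47, 3) (x = Add(Rational(4, 3), Mul(Rational(1, 3), Add(-14, Mul(-1, -57)))) = Add(Rational(4, 3), Mul(Rational(1, 3), Add(-14, 57))) = Add(Rational(4, 3), Mul(Rational(1, 3), 43)) = Add(Rational(4, 3), Rational(43, 3)) = Rational(47, 3) ≈ 15.667)
Mul(Mul(Mul(29, 5), Mul(59, Pow(x, -1))), Function('f')(7)) = Mul(Mul(Mul(29, 5), Mul(59, Pow(Rational(47, 3), -1))), Pow(7, 2)) = Mul(Mul(145, Mul(59, Rational(3, 47))), 49) = Mul(Mul(145, Rational(177, 47)), 49) = Mul(Rational(25665, 47), 49) = Rational(1257585, 47)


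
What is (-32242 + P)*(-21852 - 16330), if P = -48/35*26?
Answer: 43134892676/35 ≈ 1.2324e+9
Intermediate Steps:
P = -1248/35 (P = -48/35*26 = -1248/35 ≈ -35.657)
(-32242 + P)*(-21852 - 16330) = (-32242 - 1248/35)*(-21852 - 16330) = -1129718/35*(-38182) = 43134892676/35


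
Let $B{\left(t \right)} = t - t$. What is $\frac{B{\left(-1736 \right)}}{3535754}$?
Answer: $0$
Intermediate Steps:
$B{\left(t \right)} = 0$
$\frac{B{\left(-1736 \right)}}{3535754} = \frac{0}{3535754} = 0 \cdot \frac{1}{3535754} = 0$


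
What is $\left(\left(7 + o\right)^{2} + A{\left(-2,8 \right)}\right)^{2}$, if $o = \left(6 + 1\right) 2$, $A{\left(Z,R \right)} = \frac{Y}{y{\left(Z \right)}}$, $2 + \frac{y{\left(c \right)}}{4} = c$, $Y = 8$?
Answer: $\frac{776161}{4} \approx 1.9404 \cdot 10^{5}$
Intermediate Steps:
$y{\left(c \right)} = -8 + 4 c$
$A{\left(Z,R \right)} = \frac{8}{-8 + 4 Z}$
$o = 14$ ($o = 7 \cdot 2 = 14$)
$\left(\left(7 + o\right)^{2} + A{\left(-2,8 \right)}\right)^{2} = \left(\left(7 + 14\right)^{2} + \frac{2}{-2 - 2}\right)^{2} = \left(21^{2} + \frac{2}{-4}\right)^{2} = \left(441 + 2 \left(- \frac{1}{4}\right)\right)^{2} = \left(441 - \frac{1}{2}\right)^{2} = \left(\frac{881}{2}\right)^{2} = \frac{776161}{4}$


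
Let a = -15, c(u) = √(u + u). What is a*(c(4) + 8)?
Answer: -120 - 30*√2 ≈ -162.43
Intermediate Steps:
c(u) = √2*√u (c(u) = √(2*u) = √2*√u)
a*(c(4) + 8) = -15*(√2*√4 + 8) = -15*(√2*2 + 8) = -15*(2*√2 + 8) = -15*(8 + 2*√2) = -120 - 30*√2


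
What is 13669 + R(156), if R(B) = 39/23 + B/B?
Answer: 314449/23 ≈ 13672.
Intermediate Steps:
R(B) = 62/23 (R(B) = 39*(1/23) + 1 = 39/23 + 1 = 62/23)
13669 + R(156) = 13669 + 62/23 = 314449/23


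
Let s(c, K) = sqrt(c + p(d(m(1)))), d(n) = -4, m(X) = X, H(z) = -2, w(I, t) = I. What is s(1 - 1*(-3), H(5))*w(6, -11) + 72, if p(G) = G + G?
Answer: 72 + 12*I ≈ 72.0 + 12.0*I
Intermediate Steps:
p(G) = 2*G
s(c, K) = sqrt(-8 + c) (s(c, K) = sqrt(c + 2*(-4)) = sqrt(c - 8) = sqrt(-8 + c))
s(1 - 1*(-3), H(5))*w(6, -11) + 72 = sqrt(-8 + (1 - 1*(-3)))*6 + 72 = sqrt(-8 + (1 + 3))*6 + 72 = sqrt(-8 + 4)*6 + 72 = sqrt(-4)*6 + 72 = (2*I)*6 + 72 = 12*I + 72 = 72 + 12*I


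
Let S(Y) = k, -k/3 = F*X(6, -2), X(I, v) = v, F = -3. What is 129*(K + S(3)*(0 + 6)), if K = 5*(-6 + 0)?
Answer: -17802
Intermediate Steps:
k = -18 (k = -(-9)*(-2) = -3*6 = -18)
S(Y) = -18
K = -30 (K = 5*(-6) = -30)
129*(K + S(3)*(0 + 6)) = 129*(-30 - 18*(0 + 6)) = 129*(-30 - 18*6) = 129*(-30 - 108) = 129*(-138) = -17802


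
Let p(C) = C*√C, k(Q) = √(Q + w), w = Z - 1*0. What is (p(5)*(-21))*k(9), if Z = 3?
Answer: -210*√15 ≈ -813.33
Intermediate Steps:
w = 3 (w = 3 - 1*0 = 3 + 0 = 3)
k(Q) = √(3 + Q) (k(Q) = √(Q + 3) = √(3 + Q))
p(C) = C^(3/2)
(p(5)*(-21))*k(9) = (5^(3/2)*(-21))*√(3 + 9) = ((5*√5)*(-21))*√12 = (-105*√5)*(2*√3) = -210*√15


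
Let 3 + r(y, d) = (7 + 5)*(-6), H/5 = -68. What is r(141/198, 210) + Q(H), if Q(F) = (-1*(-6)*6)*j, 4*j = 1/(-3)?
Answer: -78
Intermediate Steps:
H = -340 (H = 5*(-68) = -340)
r(y, d) = -75 (r(y, d) = -3 + (7 + 5)*(-6) = -3 + 12*(-6) = -3 - 72 = -75)
j = -1/12 (j = (¼)/(-3) = (¼)*(-⅓) = -1/12 ≈ -0.083333)
Q(F) = -3 (Q(F) = (-1*(-6)*6)*(-1/12) = (6*6)*(-1/12) = 36*(-1/12) = -3)
r(141/198, 210) + Q(H) = -75 - 3 = -78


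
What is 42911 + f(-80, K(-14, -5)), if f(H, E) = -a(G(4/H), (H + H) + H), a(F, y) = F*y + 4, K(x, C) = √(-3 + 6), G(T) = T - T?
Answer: 42907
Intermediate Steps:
G(T) = 0
K(x, C) = √3
a(F, y) = 4 + F*y
f(H, E) = -4 (f(H, E) = -(4 + 0*((H + H) + H)) = -(4 + 0*(2*H + H)) = -(4 + 0*(3*H)) = -(4 + 0) = -1*4 = -4)
42911 + f(-80, K(-14, -5)) = 42911 - 4 = 42907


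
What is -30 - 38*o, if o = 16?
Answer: -638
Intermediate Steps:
-30 - 38*o = -30 - 38*16 = -30 - 608 = -638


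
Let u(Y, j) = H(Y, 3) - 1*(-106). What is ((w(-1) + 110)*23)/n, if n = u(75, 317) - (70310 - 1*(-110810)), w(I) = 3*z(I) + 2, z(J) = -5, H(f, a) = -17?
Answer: -2231/181031 ≈ -0.012324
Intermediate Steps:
u(Y, j) = 89 (u(Y, j) = -17 - 1*(-106) = -17 + 106 = 89)
w(I) = -13 (w(I) = 3*(-5) + 2 = -15 + 2 = -13)
n = -181031 (n = 89 - (70310 - 1*(-110810)) = 89 - (70310 + 110810) = 89 - 1*181120 = 89 - 181120 = -181031)
((w(-1) + 110)*23)/n = ((-13 + 110)*23)/(-181031) = (97*23)*(-1/181031) = 2231*(-1/181031) = -2231/181031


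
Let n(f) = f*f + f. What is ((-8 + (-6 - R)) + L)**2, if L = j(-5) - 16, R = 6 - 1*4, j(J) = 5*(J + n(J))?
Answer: 1849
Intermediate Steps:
n(f) = f + f**2 (n(f) = f**2 + f = f + f**2)
j(J) = 5*J + 5*J*(1 + J) (j(J) = 5*(J + J*(1 + J)) = 5*J + 5*J*(1 + J))
R = 2 (R = 6 - 4 = 2)
L = 59 (L = 5*(-5)*(2 - 5) - 16 = 5*(-5)*(-3) - 16 = 75 - 16 = 59)
((-8 + (-6 - R)) + L)**2 = ((-8 + (-6 - 1*2)) + 59)**2 = ((-8 + (-6 - 2)) + 59)**2 = ((-8 - 8) + 59)**2 = (-16 + 59)**2 = 43**2 = 1849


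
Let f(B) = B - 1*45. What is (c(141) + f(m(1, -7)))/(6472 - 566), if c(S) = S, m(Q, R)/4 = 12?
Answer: 72/2953 ≈ 0.024382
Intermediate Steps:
m(Q, R) = 48 (m(Q, R) = 4*12 = 48)
f(B) = -45 + B (f(B) = B - 45 = -45 + B)
(c(141) + f(m(1, -7)))/(6472 - 566) = (141 + (-45 + 48))/(6472 - 566) = (141 + 3)/5906 = 144*(1/5906) = 72/2953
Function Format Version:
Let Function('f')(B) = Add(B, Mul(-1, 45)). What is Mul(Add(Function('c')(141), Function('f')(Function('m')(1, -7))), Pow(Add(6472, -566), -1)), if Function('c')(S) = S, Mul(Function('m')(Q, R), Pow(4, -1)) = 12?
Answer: Rational(72, 2953) ≈ 0.024382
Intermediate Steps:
Function('m')(Q, R) = 48 (Function('m')(Q, R) = Mul(4, 12) = 48)
Function('f')(B) = Add(-45, B) (Function('f')(B) = Add(B, -45) = Add(-45, B))
Mul(Add(Function('c')(141), Function('f')(Function('m')(1, -7))), Pow(Add(6472, -566), -1)) = Mul(Add(141, Add(-45, 48)), Pow(Add(6472, -566), -1)) = Mul(Add(141, 3), Pow(5906, -1)) = Mul(144, Rational(1, 5906)) = Rational(72, 2953)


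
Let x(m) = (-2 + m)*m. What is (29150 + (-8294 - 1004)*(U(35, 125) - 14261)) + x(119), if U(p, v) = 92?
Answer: 131786435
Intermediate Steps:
x(m) = m*(-2 + m)
(29150 + (-8294 - 1004)*(U(35, 125) - 14261)) + x(119) = (29150 + (-8294 - 1004)*(92 - 14261)) + 119*(-2 + 119) = (29150 - 9298*(-14169)) + 119*117 = (29150 + 131743362) + 13923 = 131772512 + 13923 = 131786435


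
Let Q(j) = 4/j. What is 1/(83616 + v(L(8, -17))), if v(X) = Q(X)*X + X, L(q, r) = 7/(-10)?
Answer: 10/836193 ≈ 1.1959e-5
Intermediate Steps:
L(q, r) = -7/10 (L(q, r) = 7*(-1/10) = -7/10)
v(X) = 4 + X (v(X) = (4/X)*X + X = 4 + X)
1/(83616 + v(L(8, -17))) = 1/(83616 + (4 - 7/10)) = 1/(83616 + 33/10) = 1/(836193/10) = 10/836193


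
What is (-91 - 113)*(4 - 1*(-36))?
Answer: -8160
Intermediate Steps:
(-91 - 113)*(4 - 1*(-36)) = -204*(4 + 36) = -204*40 = -8160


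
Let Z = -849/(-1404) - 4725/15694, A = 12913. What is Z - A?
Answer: -6774362071/524628 ≈ -12913.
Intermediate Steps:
Z = 159293/524628 (Z = -849*(-1/1404) - 4725*1/15694 = 283/468 - 675/2242 = 159293/524628 ≈ 0.30363)
Z - A = 159293/524628 - 1*12913 = 159293/524628 - 12913 = -6774362071/524628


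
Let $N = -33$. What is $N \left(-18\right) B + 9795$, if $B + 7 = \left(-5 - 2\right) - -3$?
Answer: $3261$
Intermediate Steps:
$B = -11$ ($B = -7 - 4 = -11$)
$N \left(-18\right) B + 9795 = \left(-33\right) \left(-18\right) \left(-11\right) + 9795 = 594 \left(-11\right) + 9795 = -6534 + 9795 = 3261$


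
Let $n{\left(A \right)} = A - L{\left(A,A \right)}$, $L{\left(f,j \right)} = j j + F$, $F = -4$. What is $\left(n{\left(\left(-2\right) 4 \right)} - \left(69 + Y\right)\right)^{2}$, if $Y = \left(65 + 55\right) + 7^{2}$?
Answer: $93636$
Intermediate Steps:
$Y = 169$ ($Y = 120 + 49 = 169$)
$L{\left(f,j \right)} = -4 + j^{2}$ ($L{\left(f,j \right)} = j j - 4 = j^{2} - 4 = -4 + j^{2}$)
$n{\left(A \right)} = 4 + A - A^{2}$ ($n{\left(A \right)} = A - \left(-4 + A^{2}\right) = 4 + A - A^{2}$)
$\left(n{\left(\left(-2\right) 4 \right)} - \left(69 + Y\right)\right)^{2} = \left(\left(4 - 8 - \left(\left(-2\right) 4\right)^{2}\right) - 238\right)^{2} = \left(\left(4 - 8 - \left(-8\right)^{2}\right) - 238\right)^{2} = \left(\left(4 - 8 - 64\right) - 238\right)^{2} = \left(-68 - 238\right)^{2} = \left(-306\right)^{2} = 93636$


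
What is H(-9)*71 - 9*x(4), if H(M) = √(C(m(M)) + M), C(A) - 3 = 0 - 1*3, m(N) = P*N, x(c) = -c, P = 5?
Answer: 36 + 213*I ≈ 36.0 + 213.0*I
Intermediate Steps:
m(N) = 5*N
C(A) = 0 (C(A) = 3 + (0 - 1*3) = 3 + (0 - 3) = 3 - 3 = 0)
H(M) = √M (H(M) = √(0 + M) = √M)
H(-9)*71 - 9*x(4) = √(-9)*71 - (-9)*4 = (3*I)*71 - 9*(-4) = 213*I + 36 = 36 + 213*I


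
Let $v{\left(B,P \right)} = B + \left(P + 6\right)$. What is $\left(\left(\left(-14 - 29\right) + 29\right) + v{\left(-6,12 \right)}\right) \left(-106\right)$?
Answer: $212$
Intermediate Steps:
$v{\left(B,P \right)} = 6 + B + P$ ($v{\left(B,P \right)} = B + \left(6 + P\right) = 6 + B + P$)
$\left(\left(\left(-14 - 29\right) + 29\right) + v{\left(-6,12 \right)}\right) \left(-106\right) = \left(\left(\left(-14 - 29\right) + 29\right) + \left(6 - 6 + 12\right)\right) \left(-106\right) = \left(\left(-43 + 29\right) + 12\right) \left(-106\right) = \left(-14 + 12\right) \left(-106\right) = \left(-2\right) \left(-106\right) = 212$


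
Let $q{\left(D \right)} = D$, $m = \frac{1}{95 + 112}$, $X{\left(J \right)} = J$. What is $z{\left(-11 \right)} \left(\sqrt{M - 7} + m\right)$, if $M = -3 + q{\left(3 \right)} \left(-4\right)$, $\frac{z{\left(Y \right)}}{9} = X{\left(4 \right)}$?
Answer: $\frac{4}{23} + 36 i \sqrt{22} \approx 0.17391 + 168.85 i$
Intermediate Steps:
$z{\left(Y \right)} = 36$ ($z{\left(Y \right)} = 9 \cdot 4 = 36$)
$m = \frac{1}{207} \approx 0.0048309$
$M = -15$ ($M = -3 + 3 \left(-4\right) = -3 - 12 = -15$)
$z{\left(-11 \right)} \left(\sqrt{M - 7} + m\right) = 36 \left(\sqrt{-15 - 7} + \frac{1}{207}\right) = 36 \left(\sqrt{-22} + \frac{1}{207}\right) = 36 \left(i \sqrt{22} + \frac{1}{207}\right) = 36 \left(\frac{1}{207} + i \sqrt{22}\right) = \frac{4}{23} + 36 i \sqrt{22}$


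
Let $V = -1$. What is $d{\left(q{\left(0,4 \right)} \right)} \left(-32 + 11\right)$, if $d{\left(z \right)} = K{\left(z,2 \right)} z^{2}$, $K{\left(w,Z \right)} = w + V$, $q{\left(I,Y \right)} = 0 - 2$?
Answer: $252$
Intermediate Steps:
$q{\left(I,Y \right)} = -2$ ($q{\left(I,Y \right)} = 0 - 2 = -2$)
$K{\left(w,Z \right)} = -1 + w$ ($K{\left(w,Z \right)} = w - 1 = -1 + w$)
$d{\left(z \right)} = z^{2} \left(-1 + z\right)$ ($d{\left(z \right)} = \left(-1 + z\right) z^{2} = z^{2} \left(-1 + z\right)$)
$d{\left(q{\left(0,4 \right)} \right)} \left(-32 + 11\right) = \left(-2\right)^{2} \left(-1 - 2\right) \left(-32 + 11\right) = 4 \left(-3\right) \left(-21\right) = \left(-12\right) \left(-21\right) = 252$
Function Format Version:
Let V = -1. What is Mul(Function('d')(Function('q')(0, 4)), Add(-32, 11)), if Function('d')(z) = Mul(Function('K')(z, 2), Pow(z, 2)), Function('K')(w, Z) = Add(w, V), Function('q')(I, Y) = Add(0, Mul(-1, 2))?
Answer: 252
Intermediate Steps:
Function('q')(I, Y) = -2 (Function('q')(I, Y) = Add(0, -2) = -2)
Function('K')(w, Z) = Add(-1, w) (Function('K')(w, Z) = Add(w, -1) = Add(-1, w))
Function('d')(z) = Mul(Pow(z, 2), Add(-1, z)) (Function('d')(z) = Mul(Add(-1, z), Pow(z, 2)) = Mul(Pow(z, 2), Add(-1, z)))
Mul(Function('d')(Function('q')(0, 4)), Add(-32, 11)) = Mul(Mul(Pow(-2, 2), Add(-1, -2)), Add(-32, 11)) = Mul(Mul(4, -3), -21) = Mul(-12, -21) = 252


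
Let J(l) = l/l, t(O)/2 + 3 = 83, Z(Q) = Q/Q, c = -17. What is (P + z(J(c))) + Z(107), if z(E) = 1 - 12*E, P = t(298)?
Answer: 150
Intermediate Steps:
Z(Q) = 1
t(O) = 160 (t(O) = -6 + 2*83 = -6 + 166 = 160)
J(l) = 1
P = 160
(P + z(J(c))) + Z(107) = (160 + (1 - 12*1)) + 1 = (160 + (1 - 12)) + 1 = (160 - 11) + 1 = 149 + 1 = 150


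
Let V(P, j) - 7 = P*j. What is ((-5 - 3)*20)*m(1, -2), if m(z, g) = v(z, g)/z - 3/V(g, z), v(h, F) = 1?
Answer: -64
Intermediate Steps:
V(P, j) = 7 + P*j
m(z, g) = 1/z - 3/(7 + g*z)
((-5 - 3)*20)*m(1, -2) = ((-5 - 3)*20)*((7 - 3*1 - 2*1)/(1*(7 - 2*1))) = (-8*20)*(1*(7 - 3 - 2)/(7 - 2)) = -160*2/5 = -160*⅖ = -64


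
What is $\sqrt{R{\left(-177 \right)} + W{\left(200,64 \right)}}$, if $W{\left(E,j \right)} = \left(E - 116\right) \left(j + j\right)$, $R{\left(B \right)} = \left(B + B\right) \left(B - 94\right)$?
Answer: $3 \sqrt{11854} \approx 326.63$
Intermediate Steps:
$R{\left(B \right)} = 2 B \left(-94 + B\right)$
$W{\left(E,j \right)} = 2 j \left(-116 + E\right)$ ($W{\left(E,j \right)} = \left(-116 + E\right) 2 j = 2 j \left(-116 + E\right)$)
$\sqrt{R{\left(-177 \right)} + W{\left(200,64 \right)}} = \sqrt{2 \left(-177\right) \left(-94 - 177\right) + 2 \cdot 64 \left(-116 + 200\right)} = \sqrt{2 \left(-177\right) \left(-271\right) + 2 \cdot 64 \cdot 84} = \sqrt{95934 + 10752} = \sqrt{106686} = 3 \sqrt{11854}$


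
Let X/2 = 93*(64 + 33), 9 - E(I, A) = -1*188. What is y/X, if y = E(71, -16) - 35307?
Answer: -17555/9021 ≈ -1.9460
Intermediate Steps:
E(I, A) = 197 (E(I, A) = 9 - (-1)*188 = 9 - 1*(-188) = 9 + 188 = 197)
y = -35110 (y = 197 - 35307 = -35110)
X = 18042 (X = 2*(93*(64 + 33)) = 2*(93*97) = 2*9021 = 18042)
y/X = -35110/18042 = -35110*1/18042 = -17555/9021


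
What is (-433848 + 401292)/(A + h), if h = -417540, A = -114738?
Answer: 5426/88713 ≈ 0.061164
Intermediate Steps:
(-433848 + 401292)/(A + h) = (-433848 + 401292)/(-114738 - 417540) = -32556/(-532278) = -32556*(-1/532278) = 5426/88713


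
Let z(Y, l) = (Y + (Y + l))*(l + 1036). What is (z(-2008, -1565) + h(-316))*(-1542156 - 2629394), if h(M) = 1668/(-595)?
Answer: -1465587313413970/119 ≈ -1.2316e+13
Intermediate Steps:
h(M) = -1668/595 (h(M) = 1668*(-1/595) = -1668/595)
z(Y, l) = (1036 + l)*(l + 2*Y) (z(Y, l) = (l + 2*Y)*(1036 + l) = (1036 + l)*(l + 2*Y))
(z(-2008, -1565) + h(-316))*(-1542156 - 2629394) = (((-1565)**2 + 1036*(-1565) + 2072*(-2008) + 2*(-2008)*(-1565)) - 1668/595)*(-1542156 - 2629394) = ((2449225 - 1621340 - 4160576 + 6285040) - 1668/595)*(-4171550) = (2952349 - 1668/595)*(-4171550) = (1756645987/595)*(-4171550) = -1465587313413970/119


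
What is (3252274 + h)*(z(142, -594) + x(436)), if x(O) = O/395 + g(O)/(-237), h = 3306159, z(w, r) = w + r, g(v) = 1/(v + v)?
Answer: -3055705555891877/1033320 ≈ -2.9572e+9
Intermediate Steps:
g(v) = 1/(2*v)
z(w, r) = r + w
x(O) = -1/(474*O) + O/395 (x(O) = O/395 + (1/(2*O))/(-237) = O*(1/395) + (1/(2*O))*(-1/237) = O/395 - 1/(474*O) = -1/(474*O) + O/395)
(3252274 + h)*(z(142, -594) + x(436)) = (3252274 + 3306159)*((-594 + 142) + (-1/474/436 + (1/395)*436)) = 6558433*(-452 + (-1/474*1/436 + 436/395)) = 6558433*(-452 + (-1/206664 + 436/395)) = 6558433*(-452 + 1140571/1033320) = 6558433*(-465920069/1033320) = -3055705555891877/1033320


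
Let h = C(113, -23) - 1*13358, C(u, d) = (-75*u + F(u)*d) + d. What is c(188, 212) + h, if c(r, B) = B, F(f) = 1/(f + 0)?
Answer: -2445795/113 ≈ -21644.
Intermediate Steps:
F(f) = 1/f
C(u, d) = d - 75*u + d/u (C(u, d) = (-75*u + d/u) + d = d - 75*u + d/u)
h = -2469751/113 (h = (-23 - 75*113 - 23/113) - 1*13358 = (-23 - 8475 - 23*1/113) - 13358 = (-23 - 8475 - 23/113) - 13358 = -960297/113 - 13358 = -2469751/113 ≈ -21856.)
c(188, 212) + h = 212 - 2469751/113 = -2445795/113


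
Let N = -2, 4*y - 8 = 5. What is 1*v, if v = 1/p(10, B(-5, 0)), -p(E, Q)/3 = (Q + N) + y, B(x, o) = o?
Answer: -4/15 ≈ -0.26667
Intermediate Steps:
y = 13/4 (y = 2 + (¼)*5 = 2 + 5/4 = 13/4 ≈ 3.2500)
p(E, Q) = -15/4 - 3*Q (p(E, Q) = -3*((Q - 2) + 13/4) = -3*((-2 + Q) + 13/4) = -3*(5/4 + Q) = -15/4 - 3*Q)
v = -4/15 (v = 1/(-15/4 - 3*0) = 1/(-15/4 + 0) = 1/(-15/4) = -4/15 ≈ -0.26667)
1*v = 1*(-4/15) = -4/15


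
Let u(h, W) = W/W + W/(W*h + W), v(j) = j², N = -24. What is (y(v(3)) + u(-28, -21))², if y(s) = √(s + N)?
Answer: -10259/729 + 52*I*√15/27 ≈ -14.073 + 7.4591*I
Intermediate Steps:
u(h, W) = 1 + W/(W + W*h)
y(s) = √(-24 + s) (y(s) = √(s - 24) = √(-24 + s))
(y(v(3)) + u(-28, -21))² = (√(-24 + 3²) + (2 - 28)/(1 - 28))² = (√(-24 + 9) - 26/(-27))² = (√(-15) - 1/27*(-26))² = (I*√15 + 26/27)² = (26/27 + I*√15)²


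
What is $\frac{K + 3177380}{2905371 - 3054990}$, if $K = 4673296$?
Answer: $- \frac{2616892}{49873} \approx -52.471$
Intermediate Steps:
$\frac{K + 3177380}{2905371 - 3054990} = \frac{4673296 + 3177380}{2905371 - 3054990} = \frac{7850676}{-149619} = 7850676 \left(- \frac{1}{149619}\right) = - \frac{2616892}{49873}$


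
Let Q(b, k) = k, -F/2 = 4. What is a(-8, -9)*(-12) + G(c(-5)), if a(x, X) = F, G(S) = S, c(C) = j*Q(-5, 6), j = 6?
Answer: 132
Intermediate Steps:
F = -8 (F = -2*4 = -8)
c(C) = 36 (c(C) = 6*6 = 36)
a(x, X) = -8
a(-8, -9)*(-12) + G(c(-5)) = -8*(-12) + 36 = 96 + 36 = 132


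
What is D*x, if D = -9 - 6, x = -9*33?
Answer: 4455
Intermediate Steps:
x = -297
D = -15
D*x = -15*(-297) = 4455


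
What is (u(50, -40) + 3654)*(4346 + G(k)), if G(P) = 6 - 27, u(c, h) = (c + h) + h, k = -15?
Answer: 15673800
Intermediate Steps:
u(c, h) = c + 2*h
G(P) = -21
(u(50, -40) + 3654)*(4346 + G(k)) = ((50 + 2*(-40)) + 3654)*(4346 - 21) = ((50 - 80) + 3654)*4325 = (-30 + 3654)*4325 = 3624*4325 = 15673800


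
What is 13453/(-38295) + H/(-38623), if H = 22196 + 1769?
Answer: -1437334894/1479067785 ≈ -0.97178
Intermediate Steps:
H = 23965
13453/(-38295) + H/(-38623) = 13453/(-38295) + 23965/(-38623) = 13453*(-1/38295) + 23965*(-1/38623) = -13453/38295 - 23965/38623 = -1437334894/1479067785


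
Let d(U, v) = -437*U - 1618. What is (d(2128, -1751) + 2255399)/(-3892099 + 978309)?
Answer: -264769/582758 ≈ -0.45434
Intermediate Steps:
d(U, v) = -1618 - 437*U
(d(2128, -1751) + 2255399)/(-3892099 + 978309) = ((-1618 - 437*2128) + 2255399)/(-3892099 + 978309) = ((-1618 - 929936) + 2255399)/(-2913790) = (-931554 + 2255399)*(-1/2913790) = 1323845*(-1/2913790) = -264769/582758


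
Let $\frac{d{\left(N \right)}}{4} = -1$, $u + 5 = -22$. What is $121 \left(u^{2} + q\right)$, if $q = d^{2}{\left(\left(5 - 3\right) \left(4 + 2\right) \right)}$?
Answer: $90145$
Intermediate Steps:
$u = -27$ ($u = -5 - 22 = -27$)
$d{\left(N \right)} = -4$ ($d{\left(N \right)} = 4 \left(-1\right) = -4$)
$q = 16$ ($q = \left(-4\right)^{2} = 16$)
$121 \left(u^{2} + q\right) = 121 \left(\left(-27\right)^{2} + 16\right) = 121 \left(729 + 16\right) = 121 \cdot 745 = 90145$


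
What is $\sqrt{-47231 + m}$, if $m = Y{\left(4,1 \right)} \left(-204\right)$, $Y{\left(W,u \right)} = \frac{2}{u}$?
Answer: $i \sqrt{47639} \approx 218.26 i$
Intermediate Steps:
$m = -408$ ($m = \frac{2}{1} \left(-204\right) = 2 \cdot 1 \left(-204\right) = 2 \left(-204\right) = -408$)
$\sqrt{-47231 + m} = \sqrt{-47231 - 408} = \sqrt{-47639} = i \sqrt{47639}$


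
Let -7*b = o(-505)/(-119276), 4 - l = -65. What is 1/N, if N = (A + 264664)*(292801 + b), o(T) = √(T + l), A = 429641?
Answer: 51028732024337956/10373794138676440175522043825 - 417466*I*√109/10373794138676440175522043825 ≈ 4.919e-12 - 4.2014e-22*I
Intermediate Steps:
l = 69 (l = 4 - 1*(-65) = 4 + 65 = 69)
o(T) = √(69 + T) (o(T) = √(T + 69) = √(69 + T))
b = I*√109/417466 (b = -√(69 - 505)/(7*(-119276)) = -√(-436)*(-1)/(7*119276) = -2*I*√109*(-1)/(7*119276) = -(-1)*I*√109/417466 = I*√109/417466 ≈ 2.5009e-5*I)
N = 203293198305 + 694305*I*√109/417466 (N = (429641 + 264664)*(292801 + I*√109/417466) = 694305*(292801 + I*√109/417466) = 203293198305 + 694305*I*√109/417466 ≈ 2.0329e+11 + 17.364*I)
1/N = 1/(203293198305 + 694305*I*√109/417466)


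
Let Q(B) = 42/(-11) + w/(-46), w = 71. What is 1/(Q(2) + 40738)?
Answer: 506/20610715 ≈ 2.4550e-5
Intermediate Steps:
Q(B) = -2713/506 (Q(B) = 42/(-11) + 71/(-46) = 42*(-1/11) + 71*(-1/46) = -42/11 - 71/46 = -2713/506)
1/(Q(2) + 40738) = 1/(-2713/506 + 40738) = 1/(20610715/506) = 506/20610715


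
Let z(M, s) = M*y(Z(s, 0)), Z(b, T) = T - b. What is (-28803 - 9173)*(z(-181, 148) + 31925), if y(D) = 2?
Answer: -1198636488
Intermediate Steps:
z(M, s) = 2*M (z(M, s) = M*2 = 2*M)
(-28803 - 9173)*(z(-181, 148) + 31925) = (-28803 - 9173)*(2*(-181) + 31925) = -37976*(-362 + 31925) = -37976*31563 = -1198636488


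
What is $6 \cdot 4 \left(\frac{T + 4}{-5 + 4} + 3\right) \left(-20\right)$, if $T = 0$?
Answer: $480$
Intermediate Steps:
$6 \cdot 4 \left(\frac{T + 4}{-5 + 4} + 3\right) \left(-20\right) = 6 \cdot 4 \left(\frac{0 + 4}{-5 + 4} + 3\right) \left(-20\right) = 6 \cdot 4 \left(\frac{4}{-1} + 3\right) \left(-20\right) = 6 \cdot 4 \left(4 \left(-1\right) + 3\right) \left(-20\right) = 6 \cdot 4 \left(-4 + 3\right) \left(-20\right) = 6 \cdot 4 \left(-1\right) \left(-20\right) = 6 \left(-4\right) \left(-20\right) = \left(-24\right) \left(-20\right) = 480$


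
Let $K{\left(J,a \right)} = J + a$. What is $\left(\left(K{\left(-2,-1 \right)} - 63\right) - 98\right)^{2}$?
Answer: $26896$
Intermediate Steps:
$\left(\left(K{\left(-2,-1 \right)} - 63\right) - 98\right)^{2} = \left(\left(\left(-2 - 1\right) - 63\right) - 98\right)^{2} = \left(\left(-3 - 63\right) - 98\right)^{2} = \left(-66 - 98\right)^{2} = \left(-164\right)^{2} = 26896$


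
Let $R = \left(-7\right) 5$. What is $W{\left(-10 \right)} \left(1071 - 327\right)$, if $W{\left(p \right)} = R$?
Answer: $-26040$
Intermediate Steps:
$R = -35$
$W{\left(p \right)} = -35$
$W{\left(-10 \right)} \left(1071 - 327\right) = - 35 \left(1071 - 327\right) = \left(-35\right) 744 = -26040$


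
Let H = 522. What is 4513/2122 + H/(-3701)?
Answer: 15594929/7853522 ≈ 1.9857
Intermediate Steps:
4513/2122 + H/(-3701) = 4513/2122 + 522/(-3701) = 4513*(1/2122) + 522*(-1/3701) = 4513/2122 - 522/3701 = 15594929/7853522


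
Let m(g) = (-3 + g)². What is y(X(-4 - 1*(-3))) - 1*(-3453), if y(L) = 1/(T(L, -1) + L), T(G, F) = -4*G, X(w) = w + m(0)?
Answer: 82871/24 ≈ 3453.0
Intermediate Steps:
X(w) = 9 + w (X(w) = w + (-3 + 0)² = w + (-3)² = w + 9 = 9 + w)
y(L) = -1/(3*L) (y(L) = 1/(-4*L + L) = 1/(-3*L) = -1/(3*L))
y(X(-4 - 1*(-3))) - 1*(-3453) = -1/(3*(9 + (-4 - 1*(-3)))) - 1*(-3453) = -1/(3*(9 + (-4 + 3))) + 3453 = -1/(3*(9 - 1)) + 3453 = -⅓/8 + 3453 = -⅓*⅛ + 3453 = -1/24 + 3453 = 82871/24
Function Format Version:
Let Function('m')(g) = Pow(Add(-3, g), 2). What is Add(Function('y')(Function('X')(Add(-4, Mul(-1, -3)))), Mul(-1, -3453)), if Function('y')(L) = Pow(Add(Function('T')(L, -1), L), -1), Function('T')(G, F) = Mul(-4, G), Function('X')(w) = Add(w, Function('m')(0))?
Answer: Rational(82871, 24) ≈ 3453.0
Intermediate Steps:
Function('X')(w) = Add(9, w) (Function('X')(w) = Add(w, Pow(Add(-3, 0), 2)) = Add(w, Pow(-3, 2)) = Add(w, 9) = Add(9, w))
Function('y')(L) = Mul(Rational(-1, 3), Pow(L, -1)) (Function('y')(L) = Pow(Add(Mul(-4, L), L), -1) = Pow(Mul(-3, L), -1) = Mul(Rational(-1, 3), Pow(L, -1)))
Add(Function('y')(Function('X')(Add(-4, Mul(-1, -3)))), Mul(-1, -3453)) = Add(Mul(Rational(-1, 3), Pow(Add(9, Add(-4, Mul(-1, -3))), -1)), Mul(-1, -3453)) = Add(Mul(Rational(-1, 3), Pow(Add(9, Add(-4, 3)), -1)), 3453) = Add(Mul(Rational(-1, 3), Pow(Add(9, -1), -1)), 3453) = Add(Mul(Rational(-1, 3), Pow(8, -1)), 3453) = Add(Mul(Rational(-1, 3), Rational(1, 8)), 3453) = Add(Rational(-1, 24), 3453) = Rational(82871, 24)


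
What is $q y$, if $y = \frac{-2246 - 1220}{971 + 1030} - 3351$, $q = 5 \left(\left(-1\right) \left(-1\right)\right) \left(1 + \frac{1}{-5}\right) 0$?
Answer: $0$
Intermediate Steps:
$q = 0$ ($q = 5 \cdot 1 \left(1 - \frac{1}{5}\right) 0 = 5 \cdot \frac{4}{5} \cdot 0 = 5 \cdot 0 = 0$)
$y = - \frac{6708817}{2001}$ ($y = - \frac{3466}{2001} - 3351 = - \frac{6708817}{2001} \approx -3352.7$)
$q y = 0 \left(- \frac{6708817}{2001}\right) = 0$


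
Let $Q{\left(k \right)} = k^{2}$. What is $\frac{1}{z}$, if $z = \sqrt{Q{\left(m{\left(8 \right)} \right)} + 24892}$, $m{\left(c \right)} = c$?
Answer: $\frac{\sqrt{6239}}{12478} \approx 0.0063301$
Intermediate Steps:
$z = 2 \sqrt{6239}$ ($z = \sqrt{8^{2} + 24892} = \sqrt{64 + 24892} = \sqrt{24956} = 2 \sqrt{6239} \approx 157.97$)
$\frac{1}{z} = \frac{1}{2 \sqrt{6239}} = \frac{\sqrt{6239}}{12478}$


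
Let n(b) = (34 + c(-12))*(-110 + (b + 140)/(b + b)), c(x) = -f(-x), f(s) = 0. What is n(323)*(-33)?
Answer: 2329701/19 ≈ 1.2262e+5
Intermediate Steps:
c(x) = 0 (c(x) = -1*0 = 0)
n(b) = -3740 + 17*(140 + b)/b (n(b) = (34 + 0)*(-110 + (b + 140)/(b + b)) = 34*(-110 + (140 + b)/((2*b))) = 34*(-110 + (140 + b)*(1/(2*b))) = 34*(-110 + (140 + b)/(2*b)) = -3740 + 17*(140 + b)/b)
n(323)*(-33) = (-3723 + 2380/323)*(-33) = (-3723 + 2380*(1/323))*(-33) = (-3723 + 140/19)*(-33) = -70597/19*(-33) = 2329701/19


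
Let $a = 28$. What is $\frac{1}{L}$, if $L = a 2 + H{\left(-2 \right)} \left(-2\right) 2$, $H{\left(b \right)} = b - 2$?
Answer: $\frac{1}{72} \approx 0.013889$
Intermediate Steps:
$H{\left(b \right)} = -2 + b$ ($H{\left(b \right)} = b - 2 = -2 + b$)
$L = 72$ ($L = 28 \cdot 2 + \left(-2 - 2\right) \left(-2\right) 2 = 56 + \left(-4\right) \left(-2\right) 2 = 56 + 8 \cdot 2 = 56 + 16 = 72$)
$\frac{1}{L} = \frac{1}{72}$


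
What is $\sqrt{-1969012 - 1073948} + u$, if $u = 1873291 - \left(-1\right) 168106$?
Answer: $2041397 + 4 i \sqrt{190185} \approx 2.0414 \cdot 10^{6} + 1744.4 i$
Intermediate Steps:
$u = 2041397$ ($u = 1873291 - -168106 = 1873291 + 168106 = 2041397$)
$\sqrt{-1969012 - 1073948} + u = \sqrt{-1969012 - 1073948} + 2041397 = \sqrt{-3042960} + 2041397 = 4 i \sqrt{190185} + 2041397 = 2041397 + 4 i \sqrt{190185}$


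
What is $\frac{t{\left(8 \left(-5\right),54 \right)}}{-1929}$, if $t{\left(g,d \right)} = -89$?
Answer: $\frac{89}{1929} \approx 0.046138$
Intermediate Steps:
$\frac{t{\left(8 \left(-5\right),54 \right)}}{-1929} = - \frac{89}{-1929} = \left(-89\right) \left(- \frac{1}{1929}\right) = \frac{89}{1929}$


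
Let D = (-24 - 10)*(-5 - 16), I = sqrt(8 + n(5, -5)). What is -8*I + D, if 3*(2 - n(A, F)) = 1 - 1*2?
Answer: 714 - 8*sqrt(93)/3 ≈ 688.28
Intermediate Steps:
n(A, F) = 7/3 (n(A, F) = 2 - (1 - 1*2)/3 = 2 - (1 - 2)/3 = 2 - 1/3*(-1) = 2 + 1/3 = 7/3)
I = sqrt(93)/3 (I = sqrt(8 + 7/3) = sqrt(31/3) = sqrt(93)/3 ≈ 3.2146)
D = 714 (D = -34*(-21) = 714)
-8*I + D = -8*sqrt(93)/3 + 714 = 714 - 8*sqrt(93)/3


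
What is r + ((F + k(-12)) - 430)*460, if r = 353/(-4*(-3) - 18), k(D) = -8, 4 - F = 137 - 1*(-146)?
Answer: -1979273/6 ≈ -3.2988e+5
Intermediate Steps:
F = -279 (F = 4 - (137 - 1*(-146)) = 4 - (137 + 146) = 4 - 1*283 = 4 - 283 = -279)
r = -353/6 (r = 353/(12 - 18) = 353/(-6) = 353*(-1/6) = -353/6 ≈ -58.833)
r + ((F + k(-12)) - 430)*460 = -353/6 + ((-279 - 8) - 430)*460 = -353/6 + (-287 - 430)*460 = -353/6 - 717*460 = -353/6 - 329820 = -1979273/6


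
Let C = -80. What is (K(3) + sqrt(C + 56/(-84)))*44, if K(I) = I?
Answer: 132 + 484*I*sqrt(6)/3 ≈ 132.0 + 395.18*I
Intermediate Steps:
(K(3) + sqrt(C + 56/(-84)))*44 = (3 + sqrt(-80 + 56/(-84)))*44 = (3 + sqrt(-80 + 56*(-1/84)))*44 = (3 + sqrt(-80 - 2/3))*44 = (3 + sqrt(-242/3))*44 = (3 + 11*I*sqrt(6)/3)*44 = 132 + 484*I*sqrt(6)/3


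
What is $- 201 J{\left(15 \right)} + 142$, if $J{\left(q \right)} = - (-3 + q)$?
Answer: $2554$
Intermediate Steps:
$J{\left(q \right)} = 3 - q$
$- 201 J{\left(15 \right)} + 142 = - 201 \left(3 - 15\right) + 142 = \left(-201\right) \left(-12\right) + 142 = 2412 + 142 = 2554$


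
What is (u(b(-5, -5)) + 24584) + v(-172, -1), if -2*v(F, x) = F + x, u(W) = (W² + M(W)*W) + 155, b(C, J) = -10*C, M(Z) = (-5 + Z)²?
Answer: 257151/2 ≈ 1.2858e+5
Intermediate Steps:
u(W) = 155 + W² + W*(-5 + W)² (u(W) = (W² + (-5 + W)²*W) + 155 = (W² + W*(-5 + W)²) + 155 = 155 + W² + W*(-5 + W)²)
v(F, x) = -F/2 - x/2 (v(F, x) = -(F + x)/2 = -F/2 - x/2)
(u(b(-5, -5)) + 24584) + v(-172, -1) = ((155 + (-10*(-5))² + (-10*(-5))*(-5 - 10*(-5))²) + 24584) + (-½*(-172) - ½*(-1)) = ((155 + 50² + 50*(-5 + 50)²) + 24584) + (86 + ½) = ((155 + 2500 + 50*45²) + 24584) + 173/2 = ((155 + 2500 + 50*2025) + 24584) + 173/2 = ((155 + 2500 + 101250) + 24584) + 173/2 = (103905 + 24584) + 173/2 = 128489 + 173/2 = 257151/2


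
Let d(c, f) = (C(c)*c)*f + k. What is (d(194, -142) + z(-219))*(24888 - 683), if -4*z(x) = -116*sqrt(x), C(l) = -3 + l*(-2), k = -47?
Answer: 260717404305 + 701945*I*sqrt(219) ≈ 2.6072e+11 + 1.0388e+7*I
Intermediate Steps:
C(l) = -3 - 2*l
d(c, f) = -47 + c*f*(-3 - 2*c) (d(c, f) = ((-3 - 2*c)*c)*f - 47 = (c*(-3 - 2*c))*f - 47 = c*f*(-3 - 2*c) - 47 = -47 + c*f*(-3 - 2*c))
z(x) = 29*sqrt(x) (z(x) = -(-29)*sqrt(x) = 29*sqrt(x))
(d(194, -142) + z(-219))*(24888 - 683) = ((-47 - 1*194*(-142)*(3 + 2*194)) + 29*sqrt(-219))*(24888 - 683) = ((-47 - 1*194*(-142)*(3 + 388)) + 29*(I*sqrt(219)))*24205 = ((-47 - 1*194*(-142)*391) + 29*I*sqrt(219))*24205 = ((-47 + 10771268) + 29*I*sqrt(219))*24205 = (10771221 + 29*I*sqrt(219))*24205 = 260717404305 + 701945*I*sqrt(219)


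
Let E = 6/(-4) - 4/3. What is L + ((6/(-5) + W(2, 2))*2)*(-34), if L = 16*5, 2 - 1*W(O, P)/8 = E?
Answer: -37016/15 ≈ -2467.7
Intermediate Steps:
E = -17/6 (E = 6*(-1/4) - 4*1/3 = -3/2 - 4/3 = -17/6 ≈ -2.8333)
W(O, P) = 116/3 (W(O, P) = 16 - 8*(-17/6) = 16 + 68/3 = 116/3)
L = 80
L + ((6/(-5) + W(2, 2))*2)*(-34) = 80 + ((6/(-5) + 116/3)*2)*(-34) = 80 + ((6*(-1/5) + 116/3)*2)*(-34) = 80 + ((-6/5 + 116/3)*2)*(-34) = 80 + ((562/15)*2)*(-34) = 80 + (1124/15)*(-34) = 80 - 38216/15 = -37016/15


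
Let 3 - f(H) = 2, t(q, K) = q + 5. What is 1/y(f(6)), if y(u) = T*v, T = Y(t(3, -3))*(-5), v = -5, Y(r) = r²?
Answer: 1/1600 ≈ 0.00062500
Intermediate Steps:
t(q, K) = 5 + q
f(H) = 1 (f(H) = 3 - 1*2 = 3 - 2 = 1)
T = -320 (T = (5 + 3)²*(-5) = 8²*(-5) = 64*(-5) = -320)
y(u) = 1600 (y(u) = -320*(-5) = 1600)
1/y(f(6)) = 1/1600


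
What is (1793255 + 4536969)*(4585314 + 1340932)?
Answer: 37514464659104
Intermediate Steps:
(1793255 + 4536969)*(4585314 + 1340932) = 6330224*5926246 = 37514464659104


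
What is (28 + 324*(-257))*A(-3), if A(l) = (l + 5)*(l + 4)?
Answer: -166480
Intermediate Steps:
A(l) = (4 + l)*(5 + l) (A(l) = (5 + l)*(4 + l) = (4 + l)*(5 + l))
(28 + 324*(-257))*A(-3) = (28 + 324*(-257))*(20 + (-3)² + 9*(-3)) = (28 - 83268)*(20 + 9 - 27) = -83240*2 = -166480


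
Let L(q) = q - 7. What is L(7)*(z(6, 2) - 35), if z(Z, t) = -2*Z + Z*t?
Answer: 0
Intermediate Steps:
L(q) = -7 + q
L(7)*(z(6, 2) - 35) = (-7 + 7)*(6*(-2 + 2) - 35) = 0*(6*0 - 35) = 0*(0 - 35) = 0*(-35) = 0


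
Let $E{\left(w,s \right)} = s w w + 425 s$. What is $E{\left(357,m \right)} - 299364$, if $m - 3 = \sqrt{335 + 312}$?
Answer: $84258 + 127874 \sqrt{647} \approx 3.3369 \cdot 10^{6}$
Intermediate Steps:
$m = 3 + \sqrt{647}$ ($m = 3 + \sqrt{335 + 312} = 3 + \sqrt{647} \approx 28.436$)
$E{\left(w,s \right)} = 425 s + s w^{2}$ ($E{\left(w,s \right)} = s w^{2} + 425 s = 425 s + s w^{2}$)
$E{\left(357,m \right)} - 299364 = \left(3 + \sqrt{647}\right) \left(425 + 357^{2}\right) - 299364 = \left(3 + \sqrt{647}\right) \left(425 + 127449\right) - 299364 = \left(3 + \sqrt{647}\right) 127874 - 299364 = \left(383622 + 127874 \sqrt{647}\right) - 299364 = 84258 + 127874 \sqrt{647}$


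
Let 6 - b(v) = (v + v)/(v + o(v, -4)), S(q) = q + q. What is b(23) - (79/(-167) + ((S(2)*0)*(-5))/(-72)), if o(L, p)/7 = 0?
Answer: 747/167 ≈ 4.4731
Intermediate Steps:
S(q) = 2*q
o(L, p) = 0 (o(L, p) = 7*0 = 0)
b(v) = 4 (b(v) = 6 - (v + v)/(v + 0) = 6 - 2*v/v = 6 - 1*2 = 6 - 2 = 4)
b(23) - (79/(-167) + ((S(2)*0)*(-5))/(-72)) = 4 - (79/(-167) + (((2*2)*0)*(-5))/(-72)) = 4 - (79*(-1/167) + ((4*0)*(-5))*(-1/72)) = 4 - (-79/167 + (0*(-5))*(-1/72)) = 4 - (-79/167 + 0*(-1/72)) = 4 - (-79/167 + 0) = 4 - 1*(-79/167) = 4 + 79/167 = 747/167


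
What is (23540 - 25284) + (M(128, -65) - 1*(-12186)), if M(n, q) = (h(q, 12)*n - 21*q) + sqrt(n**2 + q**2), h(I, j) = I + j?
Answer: 5023 + sqrt(20609) ≈ 5166.6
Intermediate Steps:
M(n, q) = sqrt(n**2 + q**2) - 21*q + n*(12 + q) (M(n, q) = ((q + 12)*n - 21*q) + sqrt(n**2 + q**2) = ((12 + q)*n - 21*q) + sqrt(n**2 + q**2) = (n*(12 + q) - 21*q) + sqrt(n**2 + q**2) = (-21*q + n*(12 + q)) + sqrt(n**2 + q**2) = sqrt(n**2 + q**2) - 21*q + n*(12 + q))
(23540 - 25284) + (M(128, -65) - 1*(-12186)) = (23540 - 25284) + ((sqrt(128**2 + (-65)**2) - 21*(-65) + 128*(12 - 65)) - 1*(-12186)) = -1744 + ((sqrt(16384 + 4225) + 1365 + 128*(-53)) + 12186) = -1744 + ((sqrt(20609) + 1365 - 6784) + 12186) = -1744 + ((-5419 + sqrt(20609)) + 12186) = -1744 + (6767 + sqrt(20609)) = 5023 + sqrt(20609)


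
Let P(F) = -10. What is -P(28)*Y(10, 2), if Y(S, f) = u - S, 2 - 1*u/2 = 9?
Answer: -240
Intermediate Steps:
u = -14 (u = 4 - 2*9 = 4 - 18 = -14)
Y(S, f) = -14 - S
-P(28)*Y(10, 2) = -(-10)*(-14 - 1*10) = -(-10)*(-14 - 10) = -(-10)*(-24) = -1*240 = -240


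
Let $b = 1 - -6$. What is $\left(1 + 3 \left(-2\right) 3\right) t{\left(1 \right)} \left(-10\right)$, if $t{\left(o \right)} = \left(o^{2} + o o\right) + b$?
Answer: $1530$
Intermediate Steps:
$b = 7$ ($b = 1 + 6 = 7$)
$t{\left(o \right)} = 7 + 2 o^{2}$ ($t{\left(o \right)} = \left(o^{2} + o o\right) + 7 = \left(o^{2} + o^{2}\right) + 7 = 2 o^{2} + 7 = 7 + 2 o^{2}$)
$\left(1 + 3 \left(-2\right) 3\right) t{\left(1 \right)} \left(-10\right) = \left(1 + 3 \left(-2\right) 3\right) \left(7 + 2 \cdot 1^{2}\right) \left(-10\right) = \left(1 - 18\right) \left(7 + 2 \cdot 1\right) \left(-10\right) = \left(1 - 18\right) \left(7 + 2\right) \left(-10\right) = - 17 \cdot 9 \left(-10\right) = \left(-17\right) \left(-90\right) = 1530$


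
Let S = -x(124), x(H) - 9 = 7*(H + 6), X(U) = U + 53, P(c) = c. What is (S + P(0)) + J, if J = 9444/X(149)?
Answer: -88097/101 ≈ -872.25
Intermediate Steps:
X(U) = 53 + U
J = 4722/101 (J = 9444/(53 + 149) = 9444/202 = 9444*(1/202) = 4722/101 ≈ 46.752)
x(H) = 51 + 7*H (x(H) = 9 + 7*(H + 6) = 9 + 7*(6 + H) = 9 + (42 + 7*H) = 51 + 7*H)
S = -919 (S = -(51 + 7*124) = -(51 + 868) = -1*919 = -919)
(S + P(0)) + J = (-919 + 0) + 4722/101 = -919 + 4722/101 = -88097/101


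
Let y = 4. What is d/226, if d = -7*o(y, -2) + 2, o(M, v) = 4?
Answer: -13/113 ≈ -0.11504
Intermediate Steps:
d = -26 (d = -7*4 + 2 = -28 + 2 = -26)
d/226 = -26/226 = (1/226)*(-26) = -13/113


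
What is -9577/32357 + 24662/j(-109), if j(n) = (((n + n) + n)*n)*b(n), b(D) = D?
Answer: -38005466533/125709760059 ≈ -0.30233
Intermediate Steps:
j(n) = 3*n**3 (j(n) = (((n + n) + n)*n)*n = ((2*n + n)*n)*n = ((3*n)*n)*n = (3*n**2)*n = 3*n**3)
-9577/32357 + 24662/j(-109) = -9577/32357 + 24662/((3*(-109)**3)) = -9577*1/32357 + 24662/((3*(-1295029))) = -9577/32357 + 24662/(-3885087) = -9577/32357 + 24662*(-1/3885087) = -9577/32357 - 24662/3885087 = -38005466533/125709760059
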